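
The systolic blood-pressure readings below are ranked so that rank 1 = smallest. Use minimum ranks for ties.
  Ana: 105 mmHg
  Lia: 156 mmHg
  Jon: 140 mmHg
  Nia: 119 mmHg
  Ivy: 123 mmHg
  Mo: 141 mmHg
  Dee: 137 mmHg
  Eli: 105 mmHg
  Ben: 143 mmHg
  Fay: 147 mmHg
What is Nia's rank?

Sorted (ascending): 105, 105, 119, 123, 137, 140, 141, 143, 147, 156
The 2 values of 105 occupy positions 1–2 → each gets rank 1.
Nia has value 119 mmHg → rank 3.

3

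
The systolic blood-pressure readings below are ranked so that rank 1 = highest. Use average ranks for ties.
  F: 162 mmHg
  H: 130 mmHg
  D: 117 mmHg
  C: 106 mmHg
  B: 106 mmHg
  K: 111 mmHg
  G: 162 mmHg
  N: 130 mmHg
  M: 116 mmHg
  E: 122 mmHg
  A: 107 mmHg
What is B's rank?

10.5

Sorted (descending): 162, 162, 130, 130, 122, 117, 116, 111, 107, 106, 106
The 2 values of 162 occupy positions 1–2 → average rank (1+2)/2 = 1.5.
The 2 values of 130 occupy positions 3–4 → average rank (3+4)/2 = 3.5.
The 2 values of 106 occupy positions 10–11 → average rank (10+11)/2 = 10.5.
B has value 106 mmHg → rank 10.5.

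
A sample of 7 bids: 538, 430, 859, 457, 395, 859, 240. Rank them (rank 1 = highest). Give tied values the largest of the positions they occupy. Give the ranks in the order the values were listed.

3, 5, 2, 4, 6, 2, 7

Sorted (descending): 859, 859, 538, 457, 430, 395, 240
The 2 values of 859 occupy positions 1–2 → each gets rank 2.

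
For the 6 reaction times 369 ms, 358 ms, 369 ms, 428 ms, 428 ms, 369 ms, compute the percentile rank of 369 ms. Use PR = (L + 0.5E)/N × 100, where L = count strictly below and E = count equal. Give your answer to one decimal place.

41.7

N = 6.
Strictly below 369: 1. Equal to 369: 3.
PR = (1 + 0.5·3)/6 × 100 = 41.7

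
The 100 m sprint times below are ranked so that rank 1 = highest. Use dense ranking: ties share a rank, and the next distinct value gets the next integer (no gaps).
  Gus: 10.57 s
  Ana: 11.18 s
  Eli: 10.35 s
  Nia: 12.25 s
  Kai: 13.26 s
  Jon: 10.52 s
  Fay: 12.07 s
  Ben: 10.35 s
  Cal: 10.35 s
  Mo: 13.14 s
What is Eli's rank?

Sorted (descending): 13.26, 13.14, 12.25, 12.07, 11.18, 10.57, 10.52, 10.35, 10.35, 10.35
The 3 values of 10.35 share dense rank 8.
Remaining distinct values take the next consecutive integers.
Eli has value 10.35 s → rank 8.

8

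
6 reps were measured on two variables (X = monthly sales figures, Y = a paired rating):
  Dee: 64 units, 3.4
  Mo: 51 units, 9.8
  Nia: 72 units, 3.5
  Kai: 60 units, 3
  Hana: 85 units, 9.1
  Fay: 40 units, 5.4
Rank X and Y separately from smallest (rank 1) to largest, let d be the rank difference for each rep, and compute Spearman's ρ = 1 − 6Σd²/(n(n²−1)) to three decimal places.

-0.086

Ranks of variable 1: 4, 2, 5, 3, 6, 1
Ranks of variable 2: 2, 6, 3, 1, 5, 4
d = r₁ − r₂: 2, -4, 2, 2, 1, -3
d²: 4, 16, 4, 4, 1, 9; Σd² = 38
ρ = 1 − 6·38/(6·35) = 1 − 228/210 = -0.086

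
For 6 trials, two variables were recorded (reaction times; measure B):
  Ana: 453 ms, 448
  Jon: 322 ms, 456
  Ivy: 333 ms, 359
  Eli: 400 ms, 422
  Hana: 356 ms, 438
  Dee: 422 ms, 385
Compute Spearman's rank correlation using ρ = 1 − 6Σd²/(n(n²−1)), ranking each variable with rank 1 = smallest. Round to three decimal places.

Ranks of variable 1: 6, 1, 2, 4, 3, 5
Ranks of variable 2: 5, 6, 1, 3, 4, 2
d = r₁ − r₂: 1, -5, 1, 1, -1, 3
d²: 1, 25, 1, 1, 1, 9; Σd² = 38
ρ = 1 − 6·38/(6·35) = 1 − 228/210 = -0.086

-0.086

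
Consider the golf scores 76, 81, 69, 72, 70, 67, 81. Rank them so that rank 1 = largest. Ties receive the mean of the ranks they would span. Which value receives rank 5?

Sorted (descending): 81, 81, 76, 72, 70, 69, 67
The 2 values of 81 occupy positions 1–2 → average rank (1+2)/2 = 1.5.
Rank 5 → value 70.

70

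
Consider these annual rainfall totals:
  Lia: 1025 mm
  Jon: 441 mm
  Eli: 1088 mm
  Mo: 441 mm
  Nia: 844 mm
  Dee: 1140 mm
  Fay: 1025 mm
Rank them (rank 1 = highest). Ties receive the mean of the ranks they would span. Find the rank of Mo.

Sorted (descending): 1140, 1088, 1025, 1025, 844, 441, 441
The 2 values of 1025 occupy positions 3–4 → average rank (3+4)/2 = 3.5.
The 2 values of 441 occupy positions 6–7 → average rank (6+7)/2 = 6.5.
Mo has value 441 mm → rank 6.5.

6.5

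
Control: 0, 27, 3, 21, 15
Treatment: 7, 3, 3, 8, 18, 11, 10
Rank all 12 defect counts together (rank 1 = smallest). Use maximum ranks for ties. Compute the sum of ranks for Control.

Sorted (ascending): 0, 3, 3, 3, 7, 8, 10, 11, 15, 18, 21, 27
The 3 values of 3 occupy positions 2–4 → each gets rank 4.
Control values → pooled ranks: 0→1, 27→12, 3→4, 21→11, 15→9
Rank sum = 1 + 12 + 4 + 11 + 9 = 37

37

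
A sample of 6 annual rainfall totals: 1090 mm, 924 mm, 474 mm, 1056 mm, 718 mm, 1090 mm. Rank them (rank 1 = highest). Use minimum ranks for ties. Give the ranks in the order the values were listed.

Sorted (descending): 1090, 1090, 1056, 924, 718, 474
The 2 values of 1090 occupy positions 1–2 → each gets rank 1.

1, 4, 6, 3, 5, 1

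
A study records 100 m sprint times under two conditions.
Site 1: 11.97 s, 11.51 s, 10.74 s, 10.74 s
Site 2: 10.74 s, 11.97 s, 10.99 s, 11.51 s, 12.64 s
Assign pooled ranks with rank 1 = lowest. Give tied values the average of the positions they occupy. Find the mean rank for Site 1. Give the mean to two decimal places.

Sorted (ascending): 10.74, 10.74, 10.74, 10.99, 11.51, 11.51, 11.97, 11.97, 12.64
The 3 values of 10.74 occupy positions 1–3 → average rank 2.
The 2 values of 11.51 occupy positions 5–6 → average rank (5+6)/2 = 5.5.
The 2 values of 11.97 occupy positions 7–8 → average rank (7+8)/2 = 7.5.
Site 1 values → pooled ranks: 11.97→7.5, 11.51→5.5, 10.74→2, 10.74→2
Mean rank = (7.5 + 5.5 + 2 + 2) / 4 = 4.25

4.25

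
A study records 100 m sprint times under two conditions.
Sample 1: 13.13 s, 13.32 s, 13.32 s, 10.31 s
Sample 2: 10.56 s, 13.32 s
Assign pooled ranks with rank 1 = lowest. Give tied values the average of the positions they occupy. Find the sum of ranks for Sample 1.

14

Sorted (ascending): 10.31, 10.56, 13.13, 13.32, 13.32, 13.32
The 3 values of 13.32 occupy positions 4–6 → average rank 5.
Sample 1 values → pooled ranks: 13.13→3, 13.32→5, 13.32→5, 10.31→1
Rank sum = 3 + 5 + 5 + 1 = 14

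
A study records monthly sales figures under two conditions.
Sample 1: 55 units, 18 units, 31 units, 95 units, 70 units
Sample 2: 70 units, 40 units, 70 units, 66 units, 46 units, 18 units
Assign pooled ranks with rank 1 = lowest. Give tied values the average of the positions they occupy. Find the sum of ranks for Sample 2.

Sorted (ascending): 18, 18, 31, 40, 46, 55, 66, 70, 70, 70, 95
The 2 values of 18 occupy positions 1–2 → average rank (1+2)/2 = 1.5.
The 3 values of 70 occupy positions 8–10 → average rank 9.
Sample 2 values → pooled ranks: 70→9, 40→4, 70→9, 66→7, 46→5, 18→1.5
Rank sum = 9 + 4 + 9 + 7 + 5 + 1.5 = 35.5

35.5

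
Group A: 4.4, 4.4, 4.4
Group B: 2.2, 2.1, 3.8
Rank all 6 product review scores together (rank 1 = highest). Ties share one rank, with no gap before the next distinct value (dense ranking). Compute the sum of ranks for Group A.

3

Sorted (descending): 4.4, 4.4, 4.4, 3.8, 2.2, 2.1
The 3 values of 4.4 share dense rank 1.
Remaining distinct values take the next consecutive integers.
Group A values → pooled ranks: 4.4→1, 4.4→1, 4.4→1
Rank sum = 1 + 1 + 1 = 3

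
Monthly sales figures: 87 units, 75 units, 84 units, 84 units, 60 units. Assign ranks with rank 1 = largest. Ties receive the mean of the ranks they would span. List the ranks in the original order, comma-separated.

1, 4, 2.5, 2.5, 5

Sorted (descending): 87, 84, 84, 75, 60
The 2 values of 84 occupy positions 2–3 → average rank (2+3)/2 = 2.5.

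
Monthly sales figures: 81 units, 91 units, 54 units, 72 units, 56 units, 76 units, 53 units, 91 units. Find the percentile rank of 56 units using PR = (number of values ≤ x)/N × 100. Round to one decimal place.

N = 8.
Strictly below 56: 2. Equal to 56: 1.
PR = 3/8 × 100 = 37.5

37.5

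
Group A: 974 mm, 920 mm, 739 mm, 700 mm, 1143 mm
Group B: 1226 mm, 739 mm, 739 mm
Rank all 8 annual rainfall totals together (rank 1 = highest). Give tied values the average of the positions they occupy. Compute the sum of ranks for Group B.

Sorted (descending): 1226, 1143, 974, 920, 739, 739, 739, 700
The 3 values of 739 occupy positions 5–7 → average rank 6.
Group B values → pooled ranks: 1226→1, 739→6, 739→6
Rank sum = 1 + 6 + 6 = 13

13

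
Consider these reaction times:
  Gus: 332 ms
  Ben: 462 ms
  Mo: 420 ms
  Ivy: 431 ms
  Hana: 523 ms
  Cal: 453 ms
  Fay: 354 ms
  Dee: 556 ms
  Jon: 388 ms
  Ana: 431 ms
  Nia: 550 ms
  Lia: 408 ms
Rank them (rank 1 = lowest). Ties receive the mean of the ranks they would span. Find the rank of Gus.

Sorted (ascending): 332, 354, 388, 408, 420, 431, 431, 453, 462, 523, 550, 556
The 2 values of 431 occupy positions 6–7 → average rank (6+7)/2 = 6.5.
Gus has value 332 ms → rank 1.

1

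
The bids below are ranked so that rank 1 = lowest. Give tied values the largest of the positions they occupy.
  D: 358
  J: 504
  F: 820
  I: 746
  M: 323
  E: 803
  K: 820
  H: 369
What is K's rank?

Sorted (ascending): 323, 358, 369, 504, 746, 803, 820, 820
The 2 values of 820 occupy positions 7–8 → each gets rank 8.
K has value 820 → rank 8.

8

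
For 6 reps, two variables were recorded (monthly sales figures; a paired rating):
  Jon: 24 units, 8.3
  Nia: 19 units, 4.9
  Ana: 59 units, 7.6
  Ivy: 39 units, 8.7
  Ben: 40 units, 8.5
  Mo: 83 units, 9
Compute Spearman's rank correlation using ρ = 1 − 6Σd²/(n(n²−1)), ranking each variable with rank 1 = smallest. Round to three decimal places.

Ranks of variable 1: 2, 1, 5, 3, 4, 6
Ranks of variable 2: 3, 1, 2, 5, 4, 6
d = r₁ − r₂: -1, 0, 3, -2, 0, 0
d²: 1, 0, 9, 4, 0, 0; Σd² = 14
ρ = 1 − 6·14/(6·35) = 1 − 84/210 = 0.600

0.600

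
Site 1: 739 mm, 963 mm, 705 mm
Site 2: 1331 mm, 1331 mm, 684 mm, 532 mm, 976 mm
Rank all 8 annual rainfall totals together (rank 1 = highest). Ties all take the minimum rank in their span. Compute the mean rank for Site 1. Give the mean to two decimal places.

5.00

Sorted (descending): 1331, 1331, 976, 963, 739, 705, 684, 532
The 2 values of 1331 occupy positions 1–2 → each gets rank 1.
Site 1 values → pooled ranks: 739→5, 963→4, 705→6
Mean rank = (5 + 4 + 6) / 3 = 5.00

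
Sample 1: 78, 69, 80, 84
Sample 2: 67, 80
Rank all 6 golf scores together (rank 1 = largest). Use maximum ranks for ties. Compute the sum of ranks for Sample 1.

Sorted (descending): 84, 80, 80, 78, 69, 67
The 2 values of 80 occupy positions 2–3 → each gets rank 3.
Sample 1 values → pooled ranks: 78→4, 69→5, 80→3, 84→1
Rank sum = 4 + 5 + 3 + 1 = 13

13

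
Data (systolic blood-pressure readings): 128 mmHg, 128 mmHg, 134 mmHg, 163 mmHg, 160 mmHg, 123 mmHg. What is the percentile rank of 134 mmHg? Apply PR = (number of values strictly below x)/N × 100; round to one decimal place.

N = 6.
Strictly below 134: 3. Equal to 134: 1.
PR = 3/6 × 100 = 50.0

50.0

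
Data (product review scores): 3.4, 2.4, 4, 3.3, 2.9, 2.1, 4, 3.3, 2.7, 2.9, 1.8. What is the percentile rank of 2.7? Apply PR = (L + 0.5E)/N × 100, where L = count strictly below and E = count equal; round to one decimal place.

31.8

N = 11.
Strictly below 2.7: 3. Equal to 2.7: 1.
PR = (3 + 0.5·1)/11 × 100 = 31.8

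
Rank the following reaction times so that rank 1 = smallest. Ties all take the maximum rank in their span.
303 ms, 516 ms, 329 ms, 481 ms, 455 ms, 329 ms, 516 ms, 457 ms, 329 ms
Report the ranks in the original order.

Sorted (ascending): 303, 329, 329, 329, 455, 457, 481, 516, 516
The 3 values of 329 occupy positions 2–4 → each gets rank 4.
The 2 values of 516 occupy positions 8–9 → each gets rank 9.

1, 9, 4, 7, 5, 4, 9, 6, 4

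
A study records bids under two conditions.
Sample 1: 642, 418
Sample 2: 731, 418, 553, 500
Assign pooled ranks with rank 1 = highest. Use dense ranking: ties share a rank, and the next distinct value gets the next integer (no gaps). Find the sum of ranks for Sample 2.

13

Sorted (descending): 731, 642, 553, 500, 418, 418
The 2 values of 418 share dense rank 5.
Remaining distinct values take the next consecutive integers.
Sample 2 values → pooled ranks: 731→1, 418→5, 553→3, 500→4
Rank sum = 1 + 5 + 3 + 4 = 13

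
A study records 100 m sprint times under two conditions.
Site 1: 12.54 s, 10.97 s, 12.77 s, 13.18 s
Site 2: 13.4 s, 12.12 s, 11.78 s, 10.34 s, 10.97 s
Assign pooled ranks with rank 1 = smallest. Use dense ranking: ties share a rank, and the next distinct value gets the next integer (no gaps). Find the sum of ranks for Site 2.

Sorted (ascending): 10.34, 10.97, 10.97, 11.78, 12.12, 12.54, 12.77, 13.18, 13.4
The 2 values of 10.97 share dense rank 2.
Remaining distinct values take the next consecutive integers.
Site 2 values → pooled ranks: 13.4→8, 12.12→4, 11.78→3, 10.34→1, 10.97→2
Rank sum = 8 + 4 + 3 + 1 + 2 = 18

18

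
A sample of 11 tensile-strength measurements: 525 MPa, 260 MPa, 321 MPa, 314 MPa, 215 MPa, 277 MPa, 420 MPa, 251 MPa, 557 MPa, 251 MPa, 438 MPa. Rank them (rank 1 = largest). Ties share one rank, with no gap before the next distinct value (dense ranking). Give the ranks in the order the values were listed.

2, 8, 5, 6, 10, 7, 4, 9, 1, 9, 3

Sorted (descending): 557, 525, 438, 420, 321, 314, 277, 260, 251, 251, 215
The 2 values of 251 share dense rank 9.
Remaining distinct values take the next consecutive integers.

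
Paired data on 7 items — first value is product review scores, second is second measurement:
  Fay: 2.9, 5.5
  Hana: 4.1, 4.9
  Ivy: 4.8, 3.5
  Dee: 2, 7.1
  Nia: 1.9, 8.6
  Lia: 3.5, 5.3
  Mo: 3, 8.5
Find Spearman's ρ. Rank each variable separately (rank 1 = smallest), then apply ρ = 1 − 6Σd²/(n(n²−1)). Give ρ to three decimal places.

Ranks of variable 1: 3, 6, 7, 2, 1, 5, 4
Ranks of variable 2: 4, 2, 1, 5, 7, 3, 6
d = r₁ − r₂: -1, 4, 6, -3, -6, 2, -2
d²: 1, 16, 36, 9, 36, 4, 4; Σd² = 106
ρ = 1 − 6·106/(7·48) = 1 − 636/336 = -0.893

-0.893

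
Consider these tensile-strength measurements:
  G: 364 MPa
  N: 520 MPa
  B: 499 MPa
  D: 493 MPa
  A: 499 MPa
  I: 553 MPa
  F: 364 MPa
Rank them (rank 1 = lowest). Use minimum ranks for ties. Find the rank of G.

1

Sorted (ascending): 364, 364, 493, 499, 499, 520, 553
The 2 values of 364 occupy positions 1–2 → each gets rank 1.
The 2 values of 499 occupy positions 4–5 → each gets rank 4.
G has value 364 MPa → rank 1.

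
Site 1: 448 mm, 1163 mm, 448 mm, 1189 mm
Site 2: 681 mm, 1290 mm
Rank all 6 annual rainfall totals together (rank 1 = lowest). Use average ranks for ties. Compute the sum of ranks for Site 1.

Sorted (ascending): 448, 448, 681, 1163, 1189, 1290
The 2 values of 448 occupy positions 1–2 → average rank (1+2)/2 = 1.5.
Site 1 values → pooled ranks: 448→1.5, 1163→4, 448→1.5, 1189→5
Rank sum = 1.5 + 4 + 1.5 + 5 = 12

12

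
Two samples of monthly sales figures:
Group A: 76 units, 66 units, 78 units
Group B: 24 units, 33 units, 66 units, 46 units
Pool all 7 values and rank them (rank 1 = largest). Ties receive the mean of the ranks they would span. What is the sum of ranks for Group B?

21.5

Sorted (descending): 78, 76, 66, 66, 46, 33, 24
The 2 values of 66 occupy positions 3–4 → average rank (3+4)/2 = 3.5.
Group B values → pooled ranks: 24→7, 33→6, 66→3.5, 46→5
Rank sum = 7 + 6 + 3.5 + 5 = 21.5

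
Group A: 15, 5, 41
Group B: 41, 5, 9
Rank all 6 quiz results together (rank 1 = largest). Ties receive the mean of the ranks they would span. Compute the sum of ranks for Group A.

Sorted (descending): 41, 41, 15, 9, 5, 5
The 2 values of 41 occupy positions 1–2 → average rank (1+2)/2 = 1.5.
The 2 values of 5 occupy positions 5–6 → average rank (5+6)/2 = 5.5.
Group A values → pooled ranks: 15→3, 5→5.5, 41→1.5
Rank sum = 3 + 5.5 + 1.5 = 10

10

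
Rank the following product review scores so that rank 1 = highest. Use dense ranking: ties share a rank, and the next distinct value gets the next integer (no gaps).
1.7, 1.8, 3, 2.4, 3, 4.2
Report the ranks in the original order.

Sorted (descending): 4.2, 3, 3, 2.4, 1.8, 1.7
The 2 values of 3 share dense rank 2.
Remaining distinct values take the next consecutive integers.

5, 4, 2, 3, 2, 1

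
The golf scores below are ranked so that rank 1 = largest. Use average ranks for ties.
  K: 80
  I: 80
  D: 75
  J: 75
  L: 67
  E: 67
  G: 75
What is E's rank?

Sorted (descending): 80, 80, 75, 75, 75, 67, 67
The 2 values of 80 occupy positions 1–2 → average rank (1+2)/2 = 1.5.
The 3 values of 75 occupy positions 3–5 → average rank 4.
The 2 values of 67 occupy positions 6–7 → average rank (6+7)/2 = 6.5.
E has value 67 → rank 6.5.

6.5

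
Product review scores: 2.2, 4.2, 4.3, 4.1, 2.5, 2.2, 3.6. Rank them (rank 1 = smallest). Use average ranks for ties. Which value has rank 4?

Sorted (ascending): 2.2, 2.2, 2.5, 3.6, 4.1, 4.2, 4.3
The 2 values of 2.2 occupy positions 1–2 → average rank (1+2)/2 = 1.5.
Rank 4 → value 3.6.

3.6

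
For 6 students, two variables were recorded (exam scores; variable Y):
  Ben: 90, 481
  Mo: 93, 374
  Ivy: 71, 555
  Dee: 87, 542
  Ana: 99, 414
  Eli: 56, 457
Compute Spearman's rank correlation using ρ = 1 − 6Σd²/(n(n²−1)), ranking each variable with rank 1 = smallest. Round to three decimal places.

-0.600

Ranks of variable 1: 4, 5, 2, 3, 6, 1
Ranks of variable 2: 4, 1, 6, 5, 2, 3
d = r₁ − r₂: 0, 4, -4, -2, 4, -2
d²: 0, 16, 16, 4, 16, 4; Σd² = 56
ρ = 1 − 6·56/(6·35) = 1 − 336/210 = -0.600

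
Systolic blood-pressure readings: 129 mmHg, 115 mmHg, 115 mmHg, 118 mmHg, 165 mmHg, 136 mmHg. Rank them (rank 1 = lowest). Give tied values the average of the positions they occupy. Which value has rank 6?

165

Sorted (ascending): 115, 115, 118, 129, 136, 165
The 2 values of 115 occupy positions 1–2 → average rank (1+2)/2 = 1.5.
Rank 6 → value 165.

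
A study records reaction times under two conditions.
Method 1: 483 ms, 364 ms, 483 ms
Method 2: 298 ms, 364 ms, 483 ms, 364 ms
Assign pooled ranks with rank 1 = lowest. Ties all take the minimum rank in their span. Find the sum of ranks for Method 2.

Sorted (ascending): 298, 364, 364, 364, 483, 483, 483
The 3 values of 364 occupy positions 2–4 → each gets rank 2.
The 3 values of 483 occupy positions 5–7 → each gets rank 5.
Method 2 values → pooled ranks: 298→1, 364→2, 483→5, 364→2
Rank sum = 1 + 2 + 5 + 2 = 10

10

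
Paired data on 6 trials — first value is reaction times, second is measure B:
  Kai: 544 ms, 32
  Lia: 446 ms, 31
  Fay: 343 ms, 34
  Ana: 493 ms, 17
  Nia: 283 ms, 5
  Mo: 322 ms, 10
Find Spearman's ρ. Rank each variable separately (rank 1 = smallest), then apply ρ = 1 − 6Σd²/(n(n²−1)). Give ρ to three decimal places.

Ranks of variable 1: 6, 4, 3, 5, 1, 2
Ranks of variable 2: 5, 4, 6, 3, 1, 2
d = r₁ − r₂: 1, 0, -3, 2, 0, 0
d²: 1, 0, 9, 4, 0, 0; Σd² = 14
ρ = 1 − 6·14/(6·35) = 1 − 84/210 = 0.600

0.600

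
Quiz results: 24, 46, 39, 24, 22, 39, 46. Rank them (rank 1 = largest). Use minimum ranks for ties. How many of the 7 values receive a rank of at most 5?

6

Sorted (descending): 46, 46, 39, 39, 24, 24, 22
The 2 values of 46 occupy positions 1–2 → each gets rank 1.
The 2 values of 39 occupy positions 3–4 → each gets rank 3.
The 2 values of 24 occupy positions 5–6 → each gets rank 5.
Ranks ≤ 5: {1, 1, 3, 3, 5, 5} → 6 values.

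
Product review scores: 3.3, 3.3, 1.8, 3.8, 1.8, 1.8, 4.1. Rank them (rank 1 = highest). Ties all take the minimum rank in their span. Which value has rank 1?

4.1

Sorted (descending): 4.1, 3.8, 3.3, 3.3, 1.8, 1.8, 1.8
The 2 values of 3.3 occupy positions 3–4 → each gets rank 3.
The 3 values of 1.8 occupy positions 5–7 → each gets rank 5.
Rank 1 → value 4.1.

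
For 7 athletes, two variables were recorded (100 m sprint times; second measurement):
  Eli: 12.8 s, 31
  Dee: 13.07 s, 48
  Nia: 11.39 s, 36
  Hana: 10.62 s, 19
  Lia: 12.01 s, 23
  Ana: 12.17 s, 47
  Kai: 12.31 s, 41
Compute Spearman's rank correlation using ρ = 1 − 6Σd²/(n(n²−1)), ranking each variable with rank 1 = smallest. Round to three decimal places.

Ranks of variable 1: 6, 7, 2, 1, 3, 4, 5
Ranks of variable 2: 3, 7, 4, 1, 2, 6, 5
d = r₁ − r₂: 3, 0, -2, 0, 1, -2, 0
d²: 9, 0, 4, 0, 1, 4, 0; Σd² = 18
ρ = 1 − 6·18/(7·48) = 1 − 108/336 = 0.679

0.679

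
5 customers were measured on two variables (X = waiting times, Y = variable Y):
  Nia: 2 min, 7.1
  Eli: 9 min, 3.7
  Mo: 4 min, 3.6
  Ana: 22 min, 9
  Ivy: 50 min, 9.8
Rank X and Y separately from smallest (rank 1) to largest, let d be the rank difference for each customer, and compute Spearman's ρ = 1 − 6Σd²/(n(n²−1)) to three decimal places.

Ranks of variable 1: 1, 3, 2, 4, 5
Ranks of variable 2: 3, 2, 1, 4, 5
d = r₁ − r₂: -2, 1, 1, 0, 0
d²: 4, 1, 1, 0, 0; Σd² = 6
ρ = 1 − 6·6/(5·24) = 1 − 36/120 = 0.700

0.700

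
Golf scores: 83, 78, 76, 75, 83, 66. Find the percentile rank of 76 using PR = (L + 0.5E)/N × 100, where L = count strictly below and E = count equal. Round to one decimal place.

41.7

N = 6.
Strictly below 76: 2. Equal to 76: 1.
PR = (2 + 0.5·1)/6 × 100 = 41.7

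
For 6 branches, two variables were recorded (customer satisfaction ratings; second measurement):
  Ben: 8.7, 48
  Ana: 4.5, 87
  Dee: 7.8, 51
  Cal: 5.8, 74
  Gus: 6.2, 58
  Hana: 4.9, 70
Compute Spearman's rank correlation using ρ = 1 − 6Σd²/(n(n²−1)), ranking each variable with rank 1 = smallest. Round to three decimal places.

Ranks of variable 1: 6, 1, 5, 3, 4, 2
Ranks of variable 2: 1, 6, 2, 5, 3, 4
d = r₁ − r₂: 5, -5, 3, -2, 1, -2
d²: 25, 25, 9, 4, 1, 4; Σd² = 68
ρ = 1 − 6·68/(6·35) = 1 − 408/210 = -0.943

-0.943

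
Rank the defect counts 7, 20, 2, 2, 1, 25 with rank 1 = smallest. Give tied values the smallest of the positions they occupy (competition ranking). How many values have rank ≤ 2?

3

Sorted (ascending): 1, 2, 2, 7, 20, 25
The 2 values of 2 occupy positions 2–3 → each gets rank 2.
Ranks ≤ 2: {1, 2, 2} → 3 values.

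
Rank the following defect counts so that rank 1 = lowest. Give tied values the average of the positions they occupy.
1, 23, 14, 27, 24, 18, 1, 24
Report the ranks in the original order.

1.5, 5, 3, 8, 6.5, 4, 1.5, 6.5

Sorted (ascending): 1, 1, 14, 18, 23, 24, 24, 27
The 2 values of 1 occupy positions 1–2 → average rank (1+2)/2 = 1.5.
The 2 values of 24 occupy positions 6–7 → average rank (6+7)/2 = 6.5.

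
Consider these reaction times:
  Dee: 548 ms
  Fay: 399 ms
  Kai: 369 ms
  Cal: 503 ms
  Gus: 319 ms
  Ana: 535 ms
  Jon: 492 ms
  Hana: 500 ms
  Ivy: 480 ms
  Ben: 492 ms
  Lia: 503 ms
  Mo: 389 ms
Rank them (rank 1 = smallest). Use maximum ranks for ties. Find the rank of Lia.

10

Sorted (ascending): 319, 369, 389, 399, 480, 492, 492, 500, 503, 503, 535, 548
The 2 values of 492 occupy positions 6–7 → each gets rank 7.
The 2 values of 503 occupy positions 9–10 → each gets rank 10.
Lia has value 503 ms → rank 10.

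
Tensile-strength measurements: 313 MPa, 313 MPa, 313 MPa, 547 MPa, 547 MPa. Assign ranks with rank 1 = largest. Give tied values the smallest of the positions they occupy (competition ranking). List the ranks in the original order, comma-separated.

3, 3, 3, 1, 1

Sorted (descending): 547, 547, 313, 313, 313
The 2 values of 547 occupy positions 1–2 → each gets rank 1.
The 3 values of 313 occupy positions 3–5 → each gets rank 3.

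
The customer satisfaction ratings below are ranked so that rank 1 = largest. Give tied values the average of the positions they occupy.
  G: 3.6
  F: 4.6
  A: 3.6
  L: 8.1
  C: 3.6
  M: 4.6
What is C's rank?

Sorted (descending): 8.1, 4.6, 4.6, 3.6, 3.6, 3.6
The 2 values of 4.6 occupy positions 2–3 → average rank (2+3)/2 = 2.5.
The 3 values of 3.6 occupy positions 4–6 → average rank 5.
C has value 3.6 → rank 5.

5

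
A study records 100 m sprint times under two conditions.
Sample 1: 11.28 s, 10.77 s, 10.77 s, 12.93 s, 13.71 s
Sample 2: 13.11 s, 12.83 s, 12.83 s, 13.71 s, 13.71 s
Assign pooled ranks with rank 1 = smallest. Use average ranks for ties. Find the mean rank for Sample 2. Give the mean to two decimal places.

6.80

Sorted (ascending): 10.77, 10.77, 11.28, 12.83, 12.83, 12.93, 13.11, 13.71, 13.71, 13.71
The 2 values of 10.77 occupy positions 1–2 → average rank (1+2)/2 = 1.5.
The 2 values of 12.83 occupy positions 4–5 → average rank (4+5)/2 = 4.5.
The 3 values of 13.71 occupy positions 8–10 → average rank 9.
Sample 2 values → pooled ranks: 13.11→7, 12.83→4.5, 12.83→4.5, 13.71→9, 13.71→9
Mean rank = (7 + 4.5 + 4.5 + 9 + 9) / 5 = 6.80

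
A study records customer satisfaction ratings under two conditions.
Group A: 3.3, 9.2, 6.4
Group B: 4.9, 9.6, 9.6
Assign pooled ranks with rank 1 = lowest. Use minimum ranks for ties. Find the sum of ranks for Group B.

12

Sorted (ascending): 3.3, 4.9, 6.4, 9.2, 9.6, 9.6
The 2 values of 9.6 occupy positions 5–6 → each gets rank 5.
Group B values → pooled ranks: 4.9→2, 9.6→5, 9.6→5
Rank sum = 2 + 5 + 5 = 12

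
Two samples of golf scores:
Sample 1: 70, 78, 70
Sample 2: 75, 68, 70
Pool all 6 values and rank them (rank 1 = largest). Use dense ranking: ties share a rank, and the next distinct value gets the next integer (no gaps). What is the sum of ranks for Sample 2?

Sorted (descending): 78, 75, 70, 70, 70, 68
The 3 values of 70 share dense rank 3.
Remaining distinct values take the next consecutive integers.
Sample 2 values → pooled ranks: 75→2, 68→4, 70→3
Rank sum = 2 + 4 + 3 = 9

9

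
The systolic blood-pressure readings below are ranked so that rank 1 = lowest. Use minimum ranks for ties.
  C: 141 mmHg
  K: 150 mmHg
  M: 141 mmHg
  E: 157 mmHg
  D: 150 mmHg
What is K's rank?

3

Sorted (ascending): 141, 141, 150, 150, 157
The 2 values of 141 occupy positions 1–2 → each gets rank 1.
The 2 values of 150 occupy positions 3–4 → each gets rank 3.
K has value 150 mmHg → rank 3.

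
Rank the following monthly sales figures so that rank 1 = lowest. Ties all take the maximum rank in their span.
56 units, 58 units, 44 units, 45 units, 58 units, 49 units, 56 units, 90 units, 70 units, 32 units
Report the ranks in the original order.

6, 8, 2, 3, 8, 4, 6, 10, 9, 1

Sorted (ascending): 32, 44, 45, 49, 56, 56, 58, 58, 70, 90
The 2 values of 56 occupy positions 5–6 → each gets rank 6.
The 2 values of 58 occupy positions 7–8 → each gets rank 8.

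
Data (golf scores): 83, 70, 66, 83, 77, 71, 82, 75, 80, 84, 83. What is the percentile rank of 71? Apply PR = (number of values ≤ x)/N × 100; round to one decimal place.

N = 11.
Strictly below 71: 2. Equal to 71: 1.
PR = 3/11 × 100 = 27.3

27.3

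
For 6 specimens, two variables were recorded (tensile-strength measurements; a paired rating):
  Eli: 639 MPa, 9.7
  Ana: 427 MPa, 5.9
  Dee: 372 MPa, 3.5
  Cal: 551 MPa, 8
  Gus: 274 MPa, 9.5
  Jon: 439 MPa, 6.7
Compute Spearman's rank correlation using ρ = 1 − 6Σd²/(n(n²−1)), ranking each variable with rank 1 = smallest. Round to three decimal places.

Ranks of variable 1: 6, 3, 2, 5, 1, 4
Ranks of variable 2: 6, 2, 1, 4, 5, 3
d = r₁ − r₂: 0, 1, 1, 1, -4, 1
d²: 0, 1, 1, 1, 16, 1; Σd² = 20
ρ = 1 − 6·20/(6·35) = 1 − 120/210 = 0.429

0.429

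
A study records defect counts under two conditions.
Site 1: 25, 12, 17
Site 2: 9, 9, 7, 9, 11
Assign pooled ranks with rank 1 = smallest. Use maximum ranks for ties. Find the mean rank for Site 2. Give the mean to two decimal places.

Sorted (ascending): 7, 9, 9, 9, 11, 12, 17, 25
The 3 values of 9 occupy positions 2–4 → each gets rank 4.
Site 2 values → pooled ranks: 9→4, 9→4, 7→1, 9→4, 11→5
Mean rank = (4 + 4 + 1 + 4 + 5) / 5 = 3.60

3.60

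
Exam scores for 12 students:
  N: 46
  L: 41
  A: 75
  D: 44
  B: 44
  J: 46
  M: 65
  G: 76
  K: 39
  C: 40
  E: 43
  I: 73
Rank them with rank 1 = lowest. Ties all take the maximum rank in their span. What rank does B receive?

6

Sorted (ascending): 39, 40, 41, 43, 44, 44, 46, 46, 65, 73, 75, 76
The 2 values of 44 occupy positions 5–6 → each gets rank 6.
The 2 values of 46 occupy positions 7–8 → each gets rank 8.
B has value 44 → rank 6.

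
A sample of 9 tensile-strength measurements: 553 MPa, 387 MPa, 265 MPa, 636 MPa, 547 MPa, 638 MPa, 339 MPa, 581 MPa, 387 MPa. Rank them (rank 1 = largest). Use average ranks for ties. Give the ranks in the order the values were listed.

4, 6.5, 9, 2, 5, 1, 8, 3, 6.5

Sorted (descending): 638, 636, 581, 553, 547, 387, 387, 339, 265
The 2 values of 387 occupy positions 6–7 → average rank (6+7)/2 = 6.5.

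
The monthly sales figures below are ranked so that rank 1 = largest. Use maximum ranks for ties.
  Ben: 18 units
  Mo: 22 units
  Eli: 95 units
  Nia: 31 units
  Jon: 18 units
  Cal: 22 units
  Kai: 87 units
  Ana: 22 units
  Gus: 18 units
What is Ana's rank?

6

Sorted (descending): 95, 87, 31, 22, 22, 22, 18, 18, 18
The 3 values of 22 occupy positions 4–6 → each gets rank 6.
The 3 values of 18 occupy positions 7–9 → each gets rank 9.
Ana has value 22 units → rank 6.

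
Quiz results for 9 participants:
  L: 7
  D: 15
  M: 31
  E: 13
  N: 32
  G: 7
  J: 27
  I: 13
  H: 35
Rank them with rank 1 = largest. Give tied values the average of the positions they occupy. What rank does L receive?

Sorted (descending): 35, 32, 31, 27, 15, 13, 13, 7, 7
The 2 values of 13 occupy positions 6–7 → average rank (6+7)/2 = 6.5.
The 2 values of 7 occupy positions 8–9 → average rank (8+9)/2 = 8.5.
L has value 7 → rank 8.5.

8.5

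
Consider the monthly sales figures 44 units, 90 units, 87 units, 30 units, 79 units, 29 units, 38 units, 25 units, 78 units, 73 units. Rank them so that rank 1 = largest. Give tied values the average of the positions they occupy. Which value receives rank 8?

Sorted (descending): 90, 87, 79, 78, 73, 44, 38, 30, 29, 25
No ties — each value takes its position as its rank.
Rank 8 → value 30.

30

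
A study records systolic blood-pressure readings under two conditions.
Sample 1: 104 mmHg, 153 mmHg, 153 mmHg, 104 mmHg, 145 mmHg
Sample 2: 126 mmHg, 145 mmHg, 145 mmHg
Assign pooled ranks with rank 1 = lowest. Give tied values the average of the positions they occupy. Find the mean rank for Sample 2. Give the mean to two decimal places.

Sorted (ascending): 104, 104, 126, 145, 145, 145, 153, 153
The 2 values of 104 occupy positions 1–2 → average rank (1+2)/2 = 1.5.
The 3 values of 145 occupy positions 4–6 → average rank 5.
The 2 values of 153 occupy positions 7–8 → average rank (7+8)/2 = 7.5.
Sample 2 values → pooled ranks: 126→3, 145→5, 145→5
Mean rank = (3 + 5 + 5) / 3 = 4.33

4.33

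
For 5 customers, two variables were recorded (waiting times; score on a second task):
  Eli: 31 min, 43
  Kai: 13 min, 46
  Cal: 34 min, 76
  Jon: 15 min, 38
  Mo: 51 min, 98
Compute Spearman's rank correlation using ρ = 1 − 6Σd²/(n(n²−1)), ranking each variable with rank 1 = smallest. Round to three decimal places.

0.700

Ranks of variable 1: 3, 1, 4, 2, 5
Ranks of variable 2: 2, 3, 4, 1, 5
d = r₁ − r₂: 1, -2, 0, 1, 0
d²: 1, 4, 0, 1, 0; Σd² = 6
ρ = 1 − 6·6/(5·24) = 1 − 36/120 = 0.700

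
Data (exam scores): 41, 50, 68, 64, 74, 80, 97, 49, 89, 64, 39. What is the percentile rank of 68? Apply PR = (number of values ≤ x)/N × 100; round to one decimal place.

63.6

N = 11.
Strictly below 68: 6. Equal to 68: 1.
PR = 7/11 × 100 = 63.6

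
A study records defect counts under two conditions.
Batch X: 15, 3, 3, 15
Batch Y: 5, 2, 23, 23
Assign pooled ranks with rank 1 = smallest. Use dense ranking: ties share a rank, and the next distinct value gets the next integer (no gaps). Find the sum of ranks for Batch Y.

Sorted (ascending): 2, 3, 3, 5, 15, 15, 23, 23
The 2 values of 3 share dense rank 2.
The 2 values of 15 share dense rank 4.
The 2 values of 23 share dense rank 5.
Remaining distinct values take the next consecutive integers.
Batch Y values → pooled ranks: 5→3, 2→1, 23→5, 23→5
Rank sum = 3 + 1 + 5 + 5 = 14

14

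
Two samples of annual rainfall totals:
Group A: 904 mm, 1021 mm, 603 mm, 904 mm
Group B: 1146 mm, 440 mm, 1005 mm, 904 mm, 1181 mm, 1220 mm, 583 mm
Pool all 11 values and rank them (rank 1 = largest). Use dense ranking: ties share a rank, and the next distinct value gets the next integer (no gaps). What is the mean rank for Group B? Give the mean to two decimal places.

Sorted (descending): 1220, 1181, 1146, 1021, 1005, 904, 904, 904, 603, 583, 440
The 3 values of 904 share dense rank 6.
Remaining distinct values take the next consecutive integers.
Group B values → pooled ranks: 1146→3, 440→9, 1005→5, 904→6, 1181→2, 1220→1, 583→8
Mean rank = (3 + 9 + 5 + 6 + 2 + 1 + 8) / 7 = 4.86

4.86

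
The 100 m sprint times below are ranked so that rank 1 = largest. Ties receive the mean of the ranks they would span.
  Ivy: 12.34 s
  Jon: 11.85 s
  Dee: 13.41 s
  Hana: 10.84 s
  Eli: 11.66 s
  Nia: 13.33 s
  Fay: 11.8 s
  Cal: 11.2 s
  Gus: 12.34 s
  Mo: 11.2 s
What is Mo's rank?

8.5

Sorted (descending): 13.41, 13.33, 12.34, 12.34, 11.85, 11.8, 11.66, 11.2, 11.2, 10.84
The 2 values of 12.34 occupy positions 3–4 → average rank (3+4)/2 = 3.5.
The 2 values of 11.2 occupy positions 8–9 → average rank (8+9)/2 = 8.5.
Mo has value 11.2 s → rank 8.5.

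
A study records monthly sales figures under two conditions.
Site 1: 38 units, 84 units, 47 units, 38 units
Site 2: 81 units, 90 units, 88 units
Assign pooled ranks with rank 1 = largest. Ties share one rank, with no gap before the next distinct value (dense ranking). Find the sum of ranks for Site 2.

7

Sorted (descending): 90, 88, 84, 81, 47, 38, 38
The 2 values of 38 share dense rank 6.
Remaining distinct values take the next consecutive integers.
Site 2 values → pooled ranks: 81→4, 90→1, 88→2
Rank sum = 4 + 1 + 2 = 7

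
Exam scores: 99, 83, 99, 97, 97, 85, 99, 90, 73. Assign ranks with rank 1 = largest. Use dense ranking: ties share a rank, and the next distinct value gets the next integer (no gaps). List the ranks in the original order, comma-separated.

Sorted (descending): 99, 99, 99, 97, 97, 90, 85, 83, 73
The 3 values of 99 share dense rank 1.
The 2 values of 97 share dense rank 2.
Remaining distinct values take the next consecutive integers.

1, 5, 1, 2, 2, 4, 1, 3, 6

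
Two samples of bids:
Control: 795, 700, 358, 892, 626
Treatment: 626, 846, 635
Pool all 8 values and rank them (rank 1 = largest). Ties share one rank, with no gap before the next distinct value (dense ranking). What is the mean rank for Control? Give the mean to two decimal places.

4.20

Sorted (descending): 892, 846, 795, 700, 635, 626, 626, 358
The 2 values of 626 share dense rank 6.
Remaining distinct values take the next consecutive integers.
Control values → pooled ranks: 795→3, 700→4, 358→7, 892→1, 626→6
Mean rank = (3 + 4 + 7 + 1 + 6) / 5 = 4.20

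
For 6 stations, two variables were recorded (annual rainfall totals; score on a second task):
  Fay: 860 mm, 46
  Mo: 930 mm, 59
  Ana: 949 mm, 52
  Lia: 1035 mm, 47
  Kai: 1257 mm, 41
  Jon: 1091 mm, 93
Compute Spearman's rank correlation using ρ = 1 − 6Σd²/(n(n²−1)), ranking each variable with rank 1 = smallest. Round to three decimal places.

-0.086

Ranks of variable 1: 1, 2, 3, 4, 6, 5
Ranks of variable 2: 2, 5, 4, 3, 1, 6
d = r₁ − r₂: -1, -3, -1, 1, 5, -1
d²: 1, 9, 1, 1, 25, 1; Σd² = 38
ρ = 1 − 6·38/(6·35) = 1 − 228/210 = -0.086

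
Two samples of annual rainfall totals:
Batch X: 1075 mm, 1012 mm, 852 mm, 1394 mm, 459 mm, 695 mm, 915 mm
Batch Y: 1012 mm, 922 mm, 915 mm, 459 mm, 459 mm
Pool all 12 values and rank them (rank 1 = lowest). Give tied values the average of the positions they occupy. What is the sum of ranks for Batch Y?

28

Sorted (ascending): 459, 459, 459, 695, 852, 915, 915, 922, 1012, 1012, 1075, 1394
The 3 values of 459 occupy positions 1–3 → average rank 2.
The 2 values of 915 occupy positions 6–7 → average rank (6+7)/2 = 6.5.
The 2 values of 1012 occupy positions 9–10 → average rank (9+10)/2 = 9.5.
Batch Y values → pooled ranks: 1012→9.5, 922→8, 915→6.5, 459→2, 459→2
Rank sum = 9.5 + 8 + 6.5 + 2 + 2 = 28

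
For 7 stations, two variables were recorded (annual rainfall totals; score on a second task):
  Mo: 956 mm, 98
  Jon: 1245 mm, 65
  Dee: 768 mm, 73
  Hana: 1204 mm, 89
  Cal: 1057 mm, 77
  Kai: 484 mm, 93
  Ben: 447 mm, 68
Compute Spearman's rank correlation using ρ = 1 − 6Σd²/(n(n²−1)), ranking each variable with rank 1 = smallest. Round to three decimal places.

-0.143

Ranks of variable 1: 4, 7, 3, 6, 5, 2, 1
Ranks of variable 2: 7, 1, 3, 5, 4, 6, 2
d = r₁ − r₂: -3, 6, 0, 1, 1, -4, -1
d²: 9, 36, 0, 1, 1, 16, 1; Σd² = 64
ρ = 1 − 6·64/(7·48) = 1 − 384/336 = -0.143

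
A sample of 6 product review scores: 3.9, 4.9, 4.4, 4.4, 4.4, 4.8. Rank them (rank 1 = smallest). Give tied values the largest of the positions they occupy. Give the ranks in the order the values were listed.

Sorted (ascending): 3.9, 4.4, 4.4, 4.4, 4.8, 4.9
The 3 values of 4.4 occupy positions 2–4 → each gets rank 4.

1, 6, 4, 4, 4, 5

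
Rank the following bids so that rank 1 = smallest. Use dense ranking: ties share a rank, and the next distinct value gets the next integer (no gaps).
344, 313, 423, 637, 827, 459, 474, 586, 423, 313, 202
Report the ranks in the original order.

Sorted (ascending): 202, 313, 313, 344, 423, 423, 459, 474, 586, 637, 827
The 2 values of 313 share dense rank 2.
The 2 values of 423 share dense rank 4.
Remaining distinct values take the next consecutive integers.

3, 2, 4, 8, 9, 5, 6, 7, 4, 2, 1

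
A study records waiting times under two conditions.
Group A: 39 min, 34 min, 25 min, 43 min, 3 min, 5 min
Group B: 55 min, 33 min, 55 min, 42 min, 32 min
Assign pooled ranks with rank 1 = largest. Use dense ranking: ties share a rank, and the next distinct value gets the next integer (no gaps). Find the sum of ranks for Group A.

38

Sorted (descending): 55, 55, 43, 42, 39, 34, 33, 32, 25, 5, 3
The 2 values of 55 share dense rank 1.
Remaining distinct values take the next consecutive integers.
Group A values → pooled ranks: 39→4, 34→5, 25→8, 43→2, 3→10, 5→9
Rank sum = 4 + 5 + 8 + 2 + 10 + 9 = 38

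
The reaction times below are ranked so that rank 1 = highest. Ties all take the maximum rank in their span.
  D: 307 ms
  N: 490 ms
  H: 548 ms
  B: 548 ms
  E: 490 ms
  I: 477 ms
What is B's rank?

2

Sorted (descending): 548, 548, 490, 490, 477, 307
The 2 values of 548 occupy positions 1–2 → each gets rank 2.
The 2 values of 490 occupy positions 3–4 → each gets rank 4.
B has value 548 ms → rank 2.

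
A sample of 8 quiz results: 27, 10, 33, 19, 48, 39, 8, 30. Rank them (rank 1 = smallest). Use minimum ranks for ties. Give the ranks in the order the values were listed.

Sorted (ascending): 8, 10, 19, 27, 30, 33, 39, 48
No ties — each value takes its position as its rank.

4, 2, 6, 3, 8, 7, 1, 5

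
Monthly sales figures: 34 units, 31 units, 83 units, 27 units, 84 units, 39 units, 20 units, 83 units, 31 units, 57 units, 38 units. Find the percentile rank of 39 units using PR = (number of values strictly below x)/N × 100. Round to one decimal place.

54.5

N = 11.
Strictly below 39: 6. Equal to 39: 1.
PR = 6/11 × 100 = 54.5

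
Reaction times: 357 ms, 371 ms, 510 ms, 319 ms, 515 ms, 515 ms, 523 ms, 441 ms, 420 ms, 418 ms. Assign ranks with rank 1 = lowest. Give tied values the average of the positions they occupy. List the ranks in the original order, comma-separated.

Sorted (ascending): 319, 357, 371, 418, 420, 441, 510, 515, 515, 523
The 2 values of 515 occupy positions 8–9 → average rank (8+9)/2 = 8.5.

2, 3, 7, 1, 8.5, 8.5, 10, 6, 5, 4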